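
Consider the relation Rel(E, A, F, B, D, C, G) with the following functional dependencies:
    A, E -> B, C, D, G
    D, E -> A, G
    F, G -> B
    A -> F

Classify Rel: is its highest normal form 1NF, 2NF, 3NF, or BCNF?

1NF

Candidate keys: {A, E}, {D, E}. Prime attributes: {A, D, E}.
For F, G -> B we have {F, G}⁺ = {B, F, G}; {F, G} is not a superkey, so BCNF fails.
Because {B} is non-prime and the left side of F, G -> B is not a superkey, the relation is not in 3NF.
Since {A} ⊂ {A, E} and {A}⁺ ⊇ {F} with {F} non-prime, there is a partial dependency; 2NF fails.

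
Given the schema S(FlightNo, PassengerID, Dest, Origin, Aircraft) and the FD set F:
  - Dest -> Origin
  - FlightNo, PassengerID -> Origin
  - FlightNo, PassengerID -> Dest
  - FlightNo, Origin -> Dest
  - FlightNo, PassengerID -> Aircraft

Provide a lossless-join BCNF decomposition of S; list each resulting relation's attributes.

{Aircraft, Dest, FlightNo, PassengerID}; {Dest, Origin}

Candidate key of the original relation: {FlightNo, PassengerID}.
Within {Aircraft, Dest, FlightNo, Origin, PassengerID}: {Dest}⁺ ∩ {Aircraft, Dest, FlightNo, Origin, PassengerID} = {Dest, Origin}, not the whole set, so Dest -> Origin violates BCNF; decompose into {Dest, Origin} and {Aircraft, Dest, FlightNo, PassengerID}.
{Dest, Origin} is in BCNF.
{Aircraft, Dest, FlightNo, PassengerID} is in BCNF.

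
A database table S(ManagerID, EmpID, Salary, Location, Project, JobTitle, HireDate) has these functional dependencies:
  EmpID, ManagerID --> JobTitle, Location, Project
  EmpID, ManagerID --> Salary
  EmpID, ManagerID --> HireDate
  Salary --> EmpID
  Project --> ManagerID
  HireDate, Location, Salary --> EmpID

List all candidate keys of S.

{EmpID, ManagerID}, {EmpID, Project}, {ManagerID, Salary}, {Project, Salary}

{EmpID, ManagerID}⁺ = {EmpID, HireDate, JobTitle, Location, ManagerID, Project, Salary}, which is every attribute, so {EmpID, ManagerID} is a candidate key.
{EmpID, Project}⁺ = {EmpID, HireDate, JobTitle, Location, ManagerID, Project, Salary}, which is every attribute, so {EmpID, Project} is a candidate key.
{ManagerID, Salary}⁺ = {EmpID, HireDate, JobTitle, Location, ManagerID, Project, Salary}, which is every attribute, so {ManagerID, Salary} is a candidate key.
{Project, Salary}⁺ = {EmpID, HireDate, JobTitle, Location, ManagerID, Project, Salary}, which is every attribute, so {Project, Salary} is a candidate key.
No proper subset of any of these is a key, and no other minimal superkey exists.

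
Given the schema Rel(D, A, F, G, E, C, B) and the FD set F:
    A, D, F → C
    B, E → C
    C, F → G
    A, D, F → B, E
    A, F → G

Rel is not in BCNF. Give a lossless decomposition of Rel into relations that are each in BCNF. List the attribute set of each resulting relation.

{A, B, D, E, F}; {A, F, G}; {B, C, E}

Candidate key of the original relation: {A, D, F}.
Within {A, B, C, D, E, F, G}: {B, E}⁺ ∩ {A, B, C, D, E, F, G} = {B, C, E}, not the whole set, so B, E → C violates BCNF; decompose into {B, C, E} and {A, B, D, E, F, G}.
{B, C, E} is in BCNF.
Within {A, B, D, E, F, G}: {A, F}⁺ ∩ {A, B, D, E, F, G} = {A, F, G}, not the whole set, so A, F → G violates BCNF; decompose into {A, F, G} and {A, B, D, E, F}.
{A, F, G} is in BCNF.
{A, B, D, E, F} is in BCNF.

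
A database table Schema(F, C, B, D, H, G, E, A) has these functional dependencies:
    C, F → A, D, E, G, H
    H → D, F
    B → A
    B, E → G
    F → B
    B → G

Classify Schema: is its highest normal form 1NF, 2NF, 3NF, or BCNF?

Candidate keys: {C, F}, {C, H}. Prime attributes: {C, F, H}.
H → D, F breaks BCNF: {H}⁺ = {A, B, D, F, G, H}, so {H} is not a superkey.
H → D, F determines the non-prime attribute {D} from a non-superkey — 3NF is violated.
Since {F} ⊂ {C, F} and {F}⁺ ⊇ {A, B, G} with {A, B, G} non-prime, there is a partial dependency; 2NF fails.

1NF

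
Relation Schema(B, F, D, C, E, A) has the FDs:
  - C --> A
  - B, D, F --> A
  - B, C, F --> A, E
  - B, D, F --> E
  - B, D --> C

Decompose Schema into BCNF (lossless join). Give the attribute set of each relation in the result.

Candidate key of the original relation: {B, D, F}.
{A, B, C, D, E, F}: {C} determines {A, C} here but is not a superkey — split on C --> A, giving {A, C} and {B, C, D, E, F}.
{A, C}: every determinant is a superkey — BCNF.
{B, C, D, E, F}: {B, C, F} determines {B, C, E, F} here but is not a superkey — split on B, C, F --> E, giving {B, C, E, F} and {B, C, D, F}.
{B, C, E, F}: every determinant is a superkey — BCNF.
{B, C, D, F}: {B, D} determines {B, C, D} here but is not a superkey — split on B, D --> C, giving {B, C, D} and {B, D, F}.
{B, C, D}: every determinant is a superkey — BCNF.
{B, D, F}: every determinant is a superkey — BCNF.

{A, C}; {B, C, D}; {B, C, E, F}; {B, D, F}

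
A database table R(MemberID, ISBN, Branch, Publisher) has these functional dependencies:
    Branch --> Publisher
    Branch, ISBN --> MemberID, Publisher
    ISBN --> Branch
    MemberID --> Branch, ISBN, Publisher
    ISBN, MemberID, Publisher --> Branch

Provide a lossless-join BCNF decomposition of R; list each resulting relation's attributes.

Candidate keys of the original relation: {ISBN}, {MemberID}.
{Branch, ISBN, MemberID, Publisher}: {Branch} determines {Branch, Publisher} here but is not a superkey — split on Branch --> Publisher, giving {Branch, Publisher} and {Branch, ISBN, MemberID}.
{Branch, Publisher} is in BCNF.
{Branch, ISBN, MemberID} is in BCNF.

{Branch, ISBN, MemberID}; {Branch, Publisher}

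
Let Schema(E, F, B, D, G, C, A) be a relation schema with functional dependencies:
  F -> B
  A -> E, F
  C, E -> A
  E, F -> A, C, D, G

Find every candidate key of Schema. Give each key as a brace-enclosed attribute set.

{A} is a candidate key since {A}⁺ = {A, B, C, D, E, F, G} covers every attribute.
{C, E} is a candidate key since {C, E}⁺ = {A, B, C, D, E, F, G} covers every attribute.
{E, F} is a candidate key since {E, F}⁺ = {A, B, C, D, E, F, G} covers every attribute.
No proper subset of any of these is a key, and no other minimal superkey exists.

{A}, {C, E}, {E, F}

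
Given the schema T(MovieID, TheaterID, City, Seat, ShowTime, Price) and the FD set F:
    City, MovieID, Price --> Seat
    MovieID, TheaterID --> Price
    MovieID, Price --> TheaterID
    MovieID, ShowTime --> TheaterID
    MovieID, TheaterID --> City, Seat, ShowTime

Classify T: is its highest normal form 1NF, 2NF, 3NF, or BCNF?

BCNF

Candidate keys: {MovieID, Price}, {MovieID, ShowTime}, {MovieID, TheaterID}. Prime attributes: {MovieID, Price, ShowTime, TheaterID}.
Each dependency's left side is a superkey — BCNF holds.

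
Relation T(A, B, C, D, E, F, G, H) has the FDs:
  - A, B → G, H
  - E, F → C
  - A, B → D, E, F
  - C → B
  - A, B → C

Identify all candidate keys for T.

{A, B}, {A, C}, {A, E, F}

Attributes never on any right-hand side: {A} — every candidate key must contain it.
{A, B}⁺ = {A, B, C, D, E, F, G, H}, which is every attribute, so {A, B} is a candidate key.
{A, C}⁺ = {A, B, C, D, E, F, G, H}, which is every attribute, so {A, C} is a candidate key.
{A, E, F}⁺ = {A, B, C, D, E, F, G, H}, which is every attribute, so {A, E, F} is a candidate key.
Any other superkey properly contains one of these, so there are no further candidate keys.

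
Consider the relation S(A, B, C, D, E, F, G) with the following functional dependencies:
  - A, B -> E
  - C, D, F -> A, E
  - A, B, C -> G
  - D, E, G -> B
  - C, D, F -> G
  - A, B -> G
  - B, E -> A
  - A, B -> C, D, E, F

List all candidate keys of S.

{A, B} is a candidate key since {A, B}⁺ = {A, B, C, D, E, F, G} covers every attribute.
{B, E} is a candidate key since {B, E}⁺ = {A, B, C, D, E, F, G} covers every attribute.
{C, D, F} is a candidate key since {C, D, F}⁺ = {A, B, C, D, E, F, G} covers every attribute.
{D, E, G} is a candidate key since {D, E, G}⁺ = {A, B, C, D, E, F, G} covers every attribute.
Any other superkey properly contains one of these, so there are no further candidate keys.

{A, B}, {B, E}, {C, D, F}, {D, E, G}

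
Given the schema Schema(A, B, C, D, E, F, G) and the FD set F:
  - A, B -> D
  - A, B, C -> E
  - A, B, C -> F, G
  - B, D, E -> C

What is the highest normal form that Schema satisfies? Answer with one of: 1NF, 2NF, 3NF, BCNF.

1NF

Candidate keys: {A, B, C}, {A, B, E}. Prime attributes: {A, B, C, E}.
A, B -> D breaks BCNF: {A, B}⁺ = {A, B, D}, so {A, B} is not a superkey.
A, B -> D has non-prime {D} on the right and a non-superkey on the left, so 3NF fails.
The proper key subset {A, B} of {A, B, C} determines non-prime {D}, so the relation is not even in 2NF.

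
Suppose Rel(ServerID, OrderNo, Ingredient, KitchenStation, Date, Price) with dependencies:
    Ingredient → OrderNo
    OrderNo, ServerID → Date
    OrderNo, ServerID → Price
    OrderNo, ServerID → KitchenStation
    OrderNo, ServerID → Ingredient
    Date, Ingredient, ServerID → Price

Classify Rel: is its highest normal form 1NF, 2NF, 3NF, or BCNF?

Candidate keys: {Ingredient, ServerID}, {OrderNo, ServerID}. Prime attributes: {Ingredient, OrderNo, ServerID}.
For Ingredient → OrderNo we have {Ingredient}⁺ = {Ingredient, OrderNo}; {Ingredient} is not a superkey, so BCNF fails.
Since {OrderNo} ⊆ prime attributes and every other non-superkey FD also has a prime right side, the schema is in 3NF.

3NF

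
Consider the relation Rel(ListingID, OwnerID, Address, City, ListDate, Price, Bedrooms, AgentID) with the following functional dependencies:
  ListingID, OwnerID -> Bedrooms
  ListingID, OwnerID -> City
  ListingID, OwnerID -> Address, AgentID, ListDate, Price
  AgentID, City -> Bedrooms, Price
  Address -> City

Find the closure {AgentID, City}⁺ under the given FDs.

Start with {AgentID, City}.
AgentID, City -> Bedrooms, Price applies; add {Bedrooms, Price} → now {AgentID, Bedrooms, City, Price}.
No further FD applies.

{AgentID, Bedrooms, City, Price}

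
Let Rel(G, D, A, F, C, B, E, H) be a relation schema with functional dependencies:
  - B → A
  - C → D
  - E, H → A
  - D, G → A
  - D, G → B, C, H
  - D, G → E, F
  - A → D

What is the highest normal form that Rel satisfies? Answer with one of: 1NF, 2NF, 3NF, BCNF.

3NF

Candidate keys: {A, G}, {B, G}, {C, G}, {D, G}, {E, G, H}. Prime attributes: {A, B, C, D, E, G, H}.
B → A: {B}⁺ = {A, B, D}, which is not all of the attributes, so the left side is not a superkey — BCNF is violated.
Since {A} ⊆ prime attributes and every other non-superkey FD also has a prime right side, the schema is in 3NF.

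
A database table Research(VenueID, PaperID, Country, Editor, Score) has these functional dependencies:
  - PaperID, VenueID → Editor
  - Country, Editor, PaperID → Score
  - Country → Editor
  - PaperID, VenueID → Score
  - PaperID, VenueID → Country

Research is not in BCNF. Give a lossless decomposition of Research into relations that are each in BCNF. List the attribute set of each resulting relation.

{Country, Editor}; {Country, PaperID, Score}; {Country, PaperID, VenueID}

Candidate key of the original relation: {PaperID, VenueID}.
Within {Country, Editor, PaperID, Score, VenueID}: {Country, Editor, PaperID}⁺ ∩ {Country, Editor, PaperID, Score, VenueID} = {Country, Editor, PaperID, Score}, not the whole set, so Country, Editor, PaperID → Score violates BCNF; decompose into {Country, Editor, PaperID, Score} and {Country, Editor, PaperID, VenueID}.
Within {Country, Editor, PaperID, Score}: {Country}⁺ ∩ {Country, Editor, PaperID, Score} = {Country, Editor}, not the whole set, so Country → Editor violates BCNF; decompose into {Country, Editor} and {Country, PaperID, Score}.
{Country, Editor}: every determinant is a superkey — BCNF.
{Country, PaperID, Score}: every determinant is a superkey — BCNF.
Within {Country, Editor, PaperID, VenueID}: {Country}⁺ ∩ {Country, Editor, PaperID, VenueID} = {Country, Editor}, not the whole set, so Country → Editor violates BCNF; decompose into {Country, Editor} and {Country, PaperID, VenueID}.
{Country, Editor}: every determinant is a superkey — BCNF.
{Country, PaperID, VenueID}: every determinant is a superkey — BCNF.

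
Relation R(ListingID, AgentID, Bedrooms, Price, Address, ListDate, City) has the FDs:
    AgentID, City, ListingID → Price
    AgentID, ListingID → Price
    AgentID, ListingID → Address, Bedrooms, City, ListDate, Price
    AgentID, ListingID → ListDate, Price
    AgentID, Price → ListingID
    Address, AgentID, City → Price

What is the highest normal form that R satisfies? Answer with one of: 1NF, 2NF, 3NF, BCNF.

BCNF

Candidate keys: {Address, AgentID, City}, {AgentID, ListingID}, {AgentID, Price}. Prime attributes: {Address, AgentID, City, ListingID, Price}.
Every FD has a superkey on the left, so the relation is in BCNF.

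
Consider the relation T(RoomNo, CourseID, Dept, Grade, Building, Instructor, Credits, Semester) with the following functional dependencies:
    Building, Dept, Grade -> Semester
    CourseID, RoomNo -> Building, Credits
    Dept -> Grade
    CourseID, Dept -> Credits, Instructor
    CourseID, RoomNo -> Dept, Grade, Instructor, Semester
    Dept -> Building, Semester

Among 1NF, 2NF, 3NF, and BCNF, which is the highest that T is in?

Candidate key: {CourseID, RoomNo}. Prime attributes: {CourseID, RoomNo}.
Building, Dept, Grade -> Semester breaks BCNF: {Building, Dept, Grade}⁺ = {Building, Dept, Grade, Semester}, so {Building, Dept, Grade} is not a superkey.
Building, Dept, Grade -> Semester has non-prime {Semester} on the right and a non-superkey on the left, so 3NF fails.
No proper subset of a key has a non-prime attribute in its closure, so there is no partial dependency; 2NF holds.

2NF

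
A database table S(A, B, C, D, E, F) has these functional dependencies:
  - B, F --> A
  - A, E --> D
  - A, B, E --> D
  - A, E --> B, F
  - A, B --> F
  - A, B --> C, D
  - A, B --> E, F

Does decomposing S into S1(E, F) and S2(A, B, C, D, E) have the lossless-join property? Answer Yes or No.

No

S1 ∩ S2 = {E}; its closure under F is {E}.
The closure covers neither S1 nor S2 entirely; the join is not lossless.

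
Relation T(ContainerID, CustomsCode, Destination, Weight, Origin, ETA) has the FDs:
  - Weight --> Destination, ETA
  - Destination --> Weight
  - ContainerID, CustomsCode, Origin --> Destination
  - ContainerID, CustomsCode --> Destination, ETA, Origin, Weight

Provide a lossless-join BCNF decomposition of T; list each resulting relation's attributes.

{ContainerID, CustomsCode, Origin, Weight}; {Destination, ETA, Weight}

Candidate key of the original relation: {ContainerID, CustomsCode}.
{ContainerID, CustomsCode, Destination, ETA, Origin, Weight}: {Weight} determines {Destination, ETA, Weight} here but is not a superkey — split on Weight --> Destination, ETA, giving {Destination, ETA, Weight} and {ContainerID, CustomsCode, Origin, Weight}.
{Destination, ETA, Weight} is in BCNF.
{ContainerID, CustomsCode, Origin, Weight} is in BCNF.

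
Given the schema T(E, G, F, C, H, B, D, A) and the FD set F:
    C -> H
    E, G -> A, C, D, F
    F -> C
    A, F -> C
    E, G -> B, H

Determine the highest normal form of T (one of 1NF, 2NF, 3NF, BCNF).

2NF

Candidate key: {E, G}. Prime attributes: {E, G}.
C -> H breaks BCNF: {C}⁺ = {C, H}, so {C} is not a superkey.
C -> H has non-prime {H} on the right and a non-superkey on the left, so 3NF fails.
No non-prime attribute depends on a proper subset of any candidate key, so 2NF holds.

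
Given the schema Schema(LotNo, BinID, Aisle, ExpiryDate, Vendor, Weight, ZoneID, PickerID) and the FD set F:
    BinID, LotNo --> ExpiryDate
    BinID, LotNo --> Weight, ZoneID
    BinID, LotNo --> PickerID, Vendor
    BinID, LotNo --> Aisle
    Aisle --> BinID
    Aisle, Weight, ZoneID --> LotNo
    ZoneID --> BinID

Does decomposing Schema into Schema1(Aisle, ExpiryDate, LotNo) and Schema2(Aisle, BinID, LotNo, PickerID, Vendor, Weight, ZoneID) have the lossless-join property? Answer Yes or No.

Yes

The shared attributes are {Aisle, LotNo} and {Aisle, LotNo}⁺ = {Aisle, BinID, ExpiryDate, LotNo, PickerID, Vendor, Weight, ZoneID}.
Schema1 is contained in that closure, so Schema1 ∩ Schema2 --> Schema1 holds and the join is lossless.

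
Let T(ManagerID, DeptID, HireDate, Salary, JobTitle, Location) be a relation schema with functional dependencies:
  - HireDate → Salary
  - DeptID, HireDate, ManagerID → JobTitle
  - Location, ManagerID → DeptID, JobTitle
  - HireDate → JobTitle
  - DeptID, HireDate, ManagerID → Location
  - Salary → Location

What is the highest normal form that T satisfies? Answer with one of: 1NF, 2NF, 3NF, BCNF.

1NF

Candidate key: {HireDate, ManagerID}. Prime attributes: {HireDate, ManagerID}.
HireDate → Salary breaks BCNF: {HireDate}⁺ = {HireDate, JobTitle, Location, Salary}, so {HireDate} is not a superkey.
HireDate → Salary has non-prime {Salary} on the right and a non-superkey on the left, so 3NF fails.
Since {HireDate} ⊂ {HireDate, ManagerID} and {HireDate}⁺ ⊇ {JobTitle, Location, Salary} with {JobTitle, Location, Salary} non-prime, there is a partial dependency; 2NF fails.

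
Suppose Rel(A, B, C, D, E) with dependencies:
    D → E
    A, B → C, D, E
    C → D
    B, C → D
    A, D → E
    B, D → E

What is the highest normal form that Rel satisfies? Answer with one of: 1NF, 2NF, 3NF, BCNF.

Candidate key: {A, B}. Prime attributes: {A, B}.
D → E breaks BCNF: {D}⁺ = {D, E}, so {D} is not a superkey.
D → E has non-prime {E} on the right and a non-superkey on the left, so 3NF fails.
Checking every proper subset of each key, none determines a non-prime attribute — 2NF is satisfied.

2NF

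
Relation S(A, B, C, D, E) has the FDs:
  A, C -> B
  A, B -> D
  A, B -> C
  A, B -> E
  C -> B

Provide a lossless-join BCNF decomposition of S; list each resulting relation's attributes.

{A, C, D, E}; {B, C}

Candidate keys of the original relation: {A, B}, {A, C}.
Within {A, B, C, D, E}: {C}⁺ ∩ {A, B, C, D, E} = {B, C}, not the whole set, so C -> B violates BCNF; decompose into {B, C} and {A, C, D, E}.
{B, C} has no BCNF violation.
{A, C, D, E} has no BCNF violation.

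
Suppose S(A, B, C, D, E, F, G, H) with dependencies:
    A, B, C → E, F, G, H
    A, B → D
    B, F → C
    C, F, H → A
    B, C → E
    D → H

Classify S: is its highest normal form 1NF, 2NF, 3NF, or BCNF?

Candidate keys: {A, B, C}, {A, B, F}, {B, D, F}, {B, F, H}. Prime attributes: {A, B, C, D, F, H}.
For A, B → D we have {A, B}⁺ = {A, B, D, H}; {A, B} is not a superkey, so BCNF fails.
B, C → E determines the non-prime attribute {E} from a non-superkey — 3NF is violated.
Since {B, C} ⊂ {A, B, C} and {B, C}⁺ ⊇ {E} with {E} non-prime, there is a partial dependency; 2NF fails.

1NF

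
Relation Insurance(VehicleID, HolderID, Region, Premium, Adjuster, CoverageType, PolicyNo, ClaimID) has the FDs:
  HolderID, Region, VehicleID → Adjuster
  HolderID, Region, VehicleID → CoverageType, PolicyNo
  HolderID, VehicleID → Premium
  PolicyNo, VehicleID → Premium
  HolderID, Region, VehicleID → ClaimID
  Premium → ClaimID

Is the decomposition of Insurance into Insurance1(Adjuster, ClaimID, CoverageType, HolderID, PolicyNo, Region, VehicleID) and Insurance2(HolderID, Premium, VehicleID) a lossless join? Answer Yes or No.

Yes

The shared attributes are {HolderID, VehicleID} and {HolderID, VehicleID}⁺ = {ClaimID, HolderID, Premium, VehicleID}.
Insurance2 is contained in that closure, so Insurance1 ∩ Insurance2 → Insurance2 holds and the join is lossless.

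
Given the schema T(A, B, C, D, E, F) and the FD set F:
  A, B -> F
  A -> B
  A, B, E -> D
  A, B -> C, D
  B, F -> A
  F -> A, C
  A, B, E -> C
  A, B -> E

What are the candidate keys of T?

{A}, {F}

{A} is a candidate key since {A}⁺ = {A, B, C, D, E, F} covers every attribute.
{F} is a candidate key since {F}⁺ = {A, B, C, D, E, F} covers every attribute.
These are minimal and exhaustive — every other superkey contains one of them.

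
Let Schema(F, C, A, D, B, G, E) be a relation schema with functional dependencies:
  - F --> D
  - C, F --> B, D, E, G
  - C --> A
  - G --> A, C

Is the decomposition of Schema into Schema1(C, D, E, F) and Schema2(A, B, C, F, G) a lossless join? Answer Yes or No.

Common attributes: {C, F}; their closure is {A, B, C, D, E, F, G}.
Schema1 is contained in that closure, so Schema1 ∩ Schema2 --> Schema1 holds and the join is lossless.

Yes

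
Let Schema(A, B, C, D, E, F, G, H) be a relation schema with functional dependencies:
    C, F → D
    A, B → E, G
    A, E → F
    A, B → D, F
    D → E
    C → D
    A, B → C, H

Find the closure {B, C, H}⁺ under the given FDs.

{B, C, D, E, H}

Start with {B, C, H}.
C → D applies; add {D} → now {B, C, D, H}.
D → E applies; add {E} → now {B, C, D, E, H}.
No further FD applies.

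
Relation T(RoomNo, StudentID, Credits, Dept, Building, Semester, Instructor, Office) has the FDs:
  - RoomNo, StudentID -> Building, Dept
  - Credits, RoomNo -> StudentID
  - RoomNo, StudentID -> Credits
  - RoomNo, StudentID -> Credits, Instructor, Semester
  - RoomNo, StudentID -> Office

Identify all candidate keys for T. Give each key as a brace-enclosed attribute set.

{RoomNo} never appears on the right of any FD, so every key must include it.
Closure of {Credits, RoomNo} is {Building, Credits, Dept, Instructor, Office, RoomNo, Semester, StudentID}, the whole schema; {Credits, RoomNo} is a candidate key.
Closure of {RoomNo, StudentID} is {Building, Credits, Dept, Instructor, Office, RoomNo, Semester, StudentID}, the whole schema; {RoomNo, StudentID} is a candidate key.
These are minimal and exhaustive — every other superkey contains one of them.

{Credits, RoomNo}, {RoomNo, StudentID}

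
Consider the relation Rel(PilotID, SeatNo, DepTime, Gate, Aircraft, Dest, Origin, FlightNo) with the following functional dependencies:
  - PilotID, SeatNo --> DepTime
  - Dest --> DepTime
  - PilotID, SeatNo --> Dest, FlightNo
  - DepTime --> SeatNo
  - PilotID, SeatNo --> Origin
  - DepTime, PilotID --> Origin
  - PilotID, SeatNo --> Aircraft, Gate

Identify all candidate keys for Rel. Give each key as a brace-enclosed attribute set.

{DepTime, PilotID}, {Dest, PilotID}, {PilotID, SeatNo}

No FD produces {PilotID}, so it must be in every candidate key.
{DepTime, PilotID} is a candidate key since {DepTime, PilotID}⁺ = {Aircraft, DepTime, Dest, FlightNo, Gate, Origin, PilotID, SeatNo} covers every attribute.
{Dest, PilotID} is a candidate key since {Dest, PilotID}⁺ = {Aircraft, DepTime, Dest, FlightNo, Gate, Origin, PilotID, SeatNo} covers every attribute.
{PilotID, SeatNo} is a candidate key since {PilotID, SeatNo}⁺ = {Aircraft, DepTime, Dest, FlightNo, Gate, Origin, PilotID, SeatNo} covers every attribute.
Any other superkey properly contains one of these, so there are no further candidate keys.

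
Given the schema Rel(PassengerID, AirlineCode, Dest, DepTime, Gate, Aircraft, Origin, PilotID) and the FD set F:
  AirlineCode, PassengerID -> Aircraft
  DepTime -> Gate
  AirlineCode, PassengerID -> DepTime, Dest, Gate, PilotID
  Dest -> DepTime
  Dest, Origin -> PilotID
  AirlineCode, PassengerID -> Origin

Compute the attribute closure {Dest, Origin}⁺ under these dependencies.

Start with {Dest, Origin}.
Dest -> DepTime applies; add {DepTime} → now {DepTime, Dest, Origin}.
Dest, Origin -> PilotID applies; add {PilotID} → now {DepTime, Dest, Origin, PilotID}.
DepTime -> Gate applies; add {Gate} → now {DepTime, Dest, Gate, Origin, PilotID}.
No further FD applies.

{DepTime, Dest, Gate, Origin, PilotID}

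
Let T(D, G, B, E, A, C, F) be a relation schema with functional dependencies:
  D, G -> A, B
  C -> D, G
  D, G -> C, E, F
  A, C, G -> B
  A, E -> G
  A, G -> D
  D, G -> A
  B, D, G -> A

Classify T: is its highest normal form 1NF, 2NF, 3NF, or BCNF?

BCNF

Candidate keys: {A, E}, {A, G}, {C}, {D, G}. Prime attributes: {A, C, D, E, G}.
The left-hand side of every FD is a superkey, so BCNF is satisfied.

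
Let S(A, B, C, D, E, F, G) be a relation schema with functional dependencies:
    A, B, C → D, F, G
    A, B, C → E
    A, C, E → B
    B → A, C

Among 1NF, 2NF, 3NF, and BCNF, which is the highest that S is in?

BCNF

Candidate keys: {A, C, E}, {B}. Prime attributes: {A, B, C, E}.
Each dependency's left side is a superkey — BCNF holds.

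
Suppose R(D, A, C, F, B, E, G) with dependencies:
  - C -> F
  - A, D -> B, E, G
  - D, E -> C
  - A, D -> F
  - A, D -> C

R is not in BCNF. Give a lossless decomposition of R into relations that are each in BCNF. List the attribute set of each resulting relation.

Candidate key of the original relation: {A, D}.
Within {A, B, C, D, E, F, G}: {C}⁺ ∩ {A, B, C, D, E, F, G} = {C, F}, not the whole set, so C -> F violates BCNF; decompose into {C, F} and {A, B, C, D, E, G}.
{C, F}: every determinant is a superkey — BCNF.
Within {A, B, C, D, E, G}: {D, E}⁺ ∩ {A, B, C, D, E, G} = {C, D, E}, not the whole set, so D, E -> C violates BCNF; decompose into {C, D, E} and {A, B, D, E, G}.
{C, D, E}: every determinant is a superkey — BCNF.
{A, B, D, E, G}: every determinant is a superkey — BCNF.

{A, B, D, E, G}; {C, D, E}; {C, F}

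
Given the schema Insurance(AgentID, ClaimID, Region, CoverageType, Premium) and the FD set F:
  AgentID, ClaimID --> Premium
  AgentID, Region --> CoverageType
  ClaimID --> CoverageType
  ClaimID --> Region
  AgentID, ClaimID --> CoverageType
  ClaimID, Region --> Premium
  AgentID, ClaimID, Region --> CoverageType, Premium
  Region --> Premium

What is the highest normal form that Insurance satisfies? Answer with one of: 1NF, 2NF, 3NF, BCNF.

Candidate key: {AgentID, ClaimID}. Prime attributes: {AgentID, ClaimID}.
AgentID, Region --> CoverageType: {AgentID, Region}⁺ = {AgentID, CoverageType, Premium, Region}, which is not all of the attributes, so the left side is not a superkey — BCNF is violated.
Because {CoverageType} is non-prime and the left side of AgentID, Region --> CoverageType is not a superkey, the relation is not in 3NF.
Since {ClaimID} ⊂ {AgentID, ClaimID} and {ClaimID}⁺ ⊇ {CoverageType, Premium, Region} with {CoverageType, Premium, Region} non-prime, there is a partial dependency; 2NF fails.

1NF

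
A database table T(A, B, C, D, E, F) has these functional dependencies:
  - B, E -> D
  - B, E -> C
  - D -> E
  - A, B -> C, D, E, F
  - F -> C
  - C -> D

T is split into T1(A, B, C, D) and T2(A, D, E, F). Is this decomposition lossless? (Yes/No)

The shared attributes are {A, D} and {A, D}⁺ = {A, D, E}.
Neither T1 nor T2 is contained in that closure, so the decomposition is lossy.

No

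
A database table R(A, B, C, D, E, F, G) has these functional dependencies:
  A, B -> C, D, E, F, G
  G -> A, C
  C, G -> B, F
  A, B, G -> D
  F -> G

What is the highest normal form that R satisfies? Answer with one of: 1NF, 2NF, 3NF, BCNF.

BCNF

Candidate keys: {A, B}, {F}, {G}. Prime attributes: {A, B, F, G}.
The left-hand side of every FD is a superkey, so BCNF is satisfied.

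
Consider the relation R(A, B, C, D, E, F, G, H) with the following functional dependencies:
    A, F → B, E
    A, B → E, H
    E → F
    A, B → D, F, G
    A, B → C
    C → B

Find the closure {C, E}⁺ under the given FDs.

{B, C, E, F}

Start with {C, E}.
E → F applies; add {F} → now {C, E, F}.
C → B applies; add {B} → now {B, C, E, F}.
No further FD applies.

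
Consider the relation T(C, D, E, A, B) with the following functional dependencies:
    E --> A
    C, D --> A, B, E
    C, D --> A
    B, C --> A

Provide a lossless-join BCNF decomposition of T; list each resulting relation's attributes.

Candidate key of the original relation: {C, D}.
In {A, B, C, D, E}, {E} is not a superkey ({E}⁺ restricted to this set is {A, E}), so split on E --> A into {A, E} and {B, C, D, E}.
{A, E} has no BCNF violation.
{B, C, D, E} has no BCNF violation.

{A, E}; {B, C, D, E}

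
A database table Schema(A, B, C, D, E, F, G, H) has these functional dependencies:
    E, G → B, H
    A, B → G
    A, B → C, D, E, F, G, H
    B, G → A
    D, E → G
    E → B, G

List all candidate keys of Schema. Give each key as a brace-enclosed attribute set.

{E} is a candidate key since {E}⁺ = {A, B, C, D, E, F, G, H} covers every attribute.
{A, B} is a candidate key since {A, B}⁺ = {A, B, C, D, E, F, G, H} covers every attribute.
{B, G} is a candidate key since {B, G}⁺ = {A, B, C, D, E, F, G, H} covers every attribute.
No proper subset of any of these is a key, and no other minimal superkey exists.

{A, B}, {B, G}, {E}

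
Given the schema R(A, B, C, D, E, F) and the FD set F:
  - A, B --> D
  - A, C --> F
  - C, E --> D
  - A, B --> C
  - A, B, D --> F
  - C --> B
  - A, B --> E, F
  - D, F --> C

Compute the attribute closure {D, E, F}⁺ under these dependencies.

Start with {D, E, F}.
D, F --> C applies; add {C} → now {C, D, E, F}.
C --> B applies; add {B} → now {B, C, D, E, F}.
No further FD applies.

{B, C, D, E, F}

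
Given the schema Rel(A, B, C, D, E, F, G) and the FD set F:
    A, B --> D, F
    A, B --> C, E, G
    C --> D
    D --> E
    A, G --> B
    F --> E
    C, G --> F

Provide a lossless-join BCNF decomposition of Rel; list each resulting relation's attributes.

{A, B, C, G}; {C, D}; {C, F, G}; {D, E}

Candidate keys of the original relation: {A, B}, {A, G}.
Within {A, B, C, D, E, F, G}: {C}⁺ ∩ {A, B, C, D, E, F, G} = {C, D, E}, not the whole set, so C --> D, E violates BCNF; decompose into {C, D, E} and {A, B, C, F, G}.
Within {C, D, E}: {D}⁺ ∩ {C, D, E} = {D, E}, not the whole set, so D --> E violates BCNF; decompose into {D, E} and {C, D}.
{D, E}: every determinant is a superkey — BCNF.
{C, D}: every determinant is a superkey — BCNF.
Within {A, B, C, F, G}: {C, G}⁺ ∩ {A, B, C, F, G} = {C, F, G}, not the whole set, so C, G --> F violates BCNF; decompose into {C, F, G} and {A, B, C, G}.
{C, F, G}: every determinant is a superkey — BCNF.
{A, B, C, G}: every determinant is a superkey — BCNF.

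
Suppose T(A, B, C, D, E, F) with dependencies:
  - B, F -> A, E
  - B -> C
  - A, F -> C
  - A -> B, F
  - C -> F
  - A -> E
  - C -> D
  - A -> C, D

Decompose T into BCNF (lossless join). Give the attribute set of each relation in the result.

{A, B, C, E}; {C, D, F}

Candidate keys of the original relation: {A}, {B}.
{A, B, C, D, E, F}: {C} determines {C, D, F} here but is not a superkey — split on C -> D, F, giving {C, D, F} and {A, B, C, E}.
{C, D, F} is in BCNF.
{A, B, C, E} is in BCNF.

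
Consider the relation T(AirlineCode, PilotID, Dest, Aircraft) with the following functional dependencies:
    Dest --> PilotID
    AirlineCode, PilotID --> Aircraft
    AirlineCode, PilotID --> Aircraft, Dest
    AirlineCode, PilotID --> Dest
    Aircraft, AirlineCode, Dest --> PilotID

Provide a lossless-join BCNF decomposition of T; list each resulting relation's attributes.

{Aircraft, AirlineCode, Dest}; {Dest, PilotID}

Candidate keys of the original relation: {AirlineCode, Dest}, {AirlineCode, PilotID}.
{Aircraft, AirlineCode, Dest, PilotID}: {Dest} determines {Dest, PilotID} here but is not a superkey — split on Dest --> PilotID, giving {Dest, PilotID} and {Aircraft, AirlineCode, Dest}.
{Dest, PilotID} is in BCNF.
{Aircraft, AirlineCode, Dest} is in BCNF.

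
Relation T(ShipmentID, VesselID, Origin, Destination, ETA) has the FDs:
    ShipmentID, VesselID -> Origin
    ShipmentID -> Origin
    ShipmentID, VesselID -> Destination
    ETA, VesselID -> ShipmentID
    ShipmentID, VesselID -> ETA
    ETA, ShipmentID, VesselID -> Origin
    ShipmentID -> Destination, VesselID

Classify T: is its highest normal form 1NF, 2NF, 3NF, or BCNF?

Candidate keys: {ETA, VesselID}, {ShipmentID}. Prime attributes: {ETA, ShipmentID, VesselID}.
Every FD has a superkey on the left, so the relation is in BCNF.

BCNF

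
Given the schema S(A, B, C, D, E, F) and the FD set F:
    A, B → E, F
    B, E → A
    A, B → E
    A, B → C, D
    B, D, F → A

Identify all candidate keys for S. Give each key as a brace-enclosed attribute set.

{B} never appears on the right of any FD, so every key must include it.
{A, B}⁺ = {A, B, C, D, E, F} — all of the relation — so {A, B} is a candidate key.
{B, E}⁺ = {A, B, C, D, E, F} — all of the relation — so {B, E} is a candidate key.
{B, D, F}⁺ = {A, B, C, D, E, F} — all of the relation — so {B, D, F} is a candidate key.
These are minimal and exhaustive — every other superkey contains one of them.

{A, B}, {B, D, F}, {B, E}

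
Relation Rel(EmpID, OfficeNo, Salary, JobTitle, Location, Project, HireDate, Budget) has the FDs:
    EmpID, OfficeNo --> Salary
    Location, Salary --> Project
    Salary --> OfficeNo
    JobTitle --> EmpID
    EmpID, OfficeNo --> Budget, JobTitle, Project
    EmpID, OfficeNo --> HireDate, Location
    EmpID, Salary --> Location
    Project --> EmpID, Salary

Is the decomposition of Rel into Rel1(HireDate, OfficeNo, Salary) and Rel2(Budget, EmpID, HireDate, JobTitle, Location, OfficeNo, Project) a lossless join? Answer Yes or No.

Common attributes: {HireDate, OfficeNo}; their closure is {HireDate, OfficeNo}.
The closure covers neither Rel1 nor Rel2 entirely; the join is not lossless.

No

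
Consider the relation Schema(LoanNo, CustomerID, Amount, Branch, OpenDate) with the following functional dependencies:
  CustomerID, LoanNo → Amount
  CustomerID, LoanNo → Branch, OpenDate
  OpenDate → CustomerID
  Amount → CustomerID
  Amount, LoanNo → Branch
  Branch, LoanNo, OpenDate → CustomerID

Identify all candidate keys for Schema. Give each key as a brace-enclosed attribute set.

Attributes never on any right-hand side: {LoanNo} — every candidate key must contain it.
{Amount, LoanNo}⁺ = {Amount, Branch, CustomerID, LoanNo, OpenDate} — all of the relation — so {Amount, LoanNo} is a candidate key.
{CustomerID, LoanNo}⁺ = {Amount, Branch, CustomerID, LoanNo, OpenDate} — all of the relation — so {CustomerID, LoanNo} is a candidate key.
{LoanNo, OpenDate}⁺ = {Amount, Branch, CustomerID, LoanNo, OpenDate} — all of the relation — so {LoanNo, OpenDate} is a candidate key.
Any other superkey properly contains one of these, so there are no further candidate keys.

{Amount, LoanNo}, {CustomerID, LoanNo}, {LoanNo, OpenDate}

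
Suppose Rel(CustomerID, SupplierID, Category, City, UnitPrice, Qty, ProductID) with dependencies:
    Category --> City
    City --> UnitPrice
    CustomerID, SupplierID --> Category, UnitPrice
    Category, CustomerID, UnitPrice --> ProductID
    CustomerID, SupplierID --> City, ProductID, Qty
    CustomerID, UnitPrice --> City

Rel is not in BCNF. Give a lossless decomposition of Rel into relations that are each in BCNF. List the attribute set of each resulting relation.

{Category, City}; {Category, CustomerID, ProductID}; {Category, CustomerID, Qty, SupplierID}; {City, UnitPrice}

Candidate key of the original relation: {CustomerID, SupplierID}.
{Category, City, CustomerID, ProductID, Qty, SupplierID, UnitPrice}: {Category} determines {Category, City, UnitPrice} here but is not a superkey — split on Category --> City, UnitPrice, giving {Category, City, UnitPrice} and {Category, CustomerID, ProductID, Qty, SupplierID}.
{Category, City, UnitPrice}: {City} determines {City, UnitPrice} here but is not a superkey — split on City --> UnitPrice, giving {City, UnitPrice} and {Category, City}.
{City, UnitPrice} has no BCNF violation.
{Category, City} has no BCNF violation.
{Category, CustomerID, ProductID, Qty, SupplierID}: {Category, CustomerID} determines {Category, CustomerID, ProductID} here but is not a superkey — split on Category, CustomerID --> ProductID, giving {Category, CustomerID, ProductID} and {Category, CustomerID, Qty, SupplierID}.
{Category, CustomerID, ProductID} has no BCNF violation.
{Category, CustomerID, Qty, SupplierID} has no BCNF violation.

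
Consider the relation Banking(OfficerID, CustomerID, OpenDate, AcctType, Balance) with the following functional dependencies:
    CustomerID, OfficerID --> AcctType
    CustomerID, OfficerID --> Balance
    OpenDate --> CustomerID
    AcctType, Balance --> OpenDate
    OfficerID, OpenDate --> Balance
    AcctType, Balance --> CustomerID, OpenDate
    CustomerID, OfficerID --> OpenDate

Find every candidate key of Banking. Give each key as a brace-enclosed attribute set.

{AcctType, Balance, OfficerID}, {CustomerID, OfficerID}, {OfficerID, OpenDate}

No FD produces {OfficerID}, so it must be in every candidate key.
{CustomerID, OfficerID}⁺ = {AcctType, Balance, CustomerID, OfficerID, OpenDate}, which is every attribute, so {CustomerID, OfficerID} is a candidate key.
{OfficerID, OpenDate}⁺ = {AcctType, Balance, CustomerID, OfficerID, OpenDate}, which is every attribute, so {OfficerID, OpenDate} is a candidate key.
{AcctType, Balance, OfficerID}⁺ = {AcctType, Balance, CustomerID, OfficerID, OpenDate}, which is every attribute, so {AcctType, Balance, OfficerID} is a candidate key.
These are minimal and exhaustive — every other superkey contains one of them.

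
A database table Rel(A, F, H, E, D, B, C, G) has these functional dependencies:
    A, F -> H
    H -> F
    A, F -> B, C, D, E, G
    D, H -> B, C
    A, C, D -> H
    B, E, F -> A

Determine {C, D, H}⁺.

Start with {C, D, H}.
H -> F applies; add {F} → now {C, D, F, H}.
D, H -> B, C applies; add {B} → now {B, C, D, F, H}.
No further FD applies.

{B, C, D, F, H}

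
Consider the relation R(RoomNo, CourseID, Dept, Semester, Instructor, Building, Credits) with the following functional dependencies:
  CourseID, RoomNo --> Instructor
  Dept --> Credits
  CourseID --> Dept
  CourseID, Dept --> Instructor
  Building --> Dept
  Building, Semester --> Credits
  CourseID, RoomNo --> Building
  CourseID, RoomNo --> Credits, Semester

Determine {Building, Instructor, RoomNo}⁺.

{Building, Credits, Dept, Instructor, RoomNo}

Start with {Building, Instructor, RoomNo}.
Building --> Dept applies; add {Dept} → now {Building, Dept, Instructor, RoomNo}.
Dept --> Credits applies; add {Credits} → now {Building, Credits, Dept, Instructor, RoomNo}.
No further FD applies.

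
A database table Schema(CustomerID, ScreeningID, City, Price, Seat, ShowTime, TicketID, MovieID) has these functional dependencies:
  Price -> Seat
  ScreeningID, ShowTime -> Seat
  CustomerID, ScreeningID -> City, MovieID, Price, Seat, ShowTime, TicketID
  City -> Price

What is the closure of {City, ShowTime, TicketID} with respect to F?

{City, Price, Seat, ShowTime, TicketID}

Start with {City, ShowTime, TicketID}.
City -> Price applies; add {Price} → now {City, Price, ShowTime, TicketID}.
Price -> Seat applies; add {Seat} → now {City, Price, Seat, ShowTime, TicketID}.
No further FD applies.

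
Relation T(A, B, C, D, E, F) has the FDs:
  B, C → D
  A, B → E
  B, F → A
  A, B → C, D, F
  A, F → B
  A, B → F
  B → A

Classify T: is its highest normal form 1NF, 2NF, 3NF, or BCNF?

BCNF

Candidate keys: {A, F}, {B}. Prime attributes: {A, B, F}.
The left-hand side of every FD is a superkey, so BCNF is satisfied.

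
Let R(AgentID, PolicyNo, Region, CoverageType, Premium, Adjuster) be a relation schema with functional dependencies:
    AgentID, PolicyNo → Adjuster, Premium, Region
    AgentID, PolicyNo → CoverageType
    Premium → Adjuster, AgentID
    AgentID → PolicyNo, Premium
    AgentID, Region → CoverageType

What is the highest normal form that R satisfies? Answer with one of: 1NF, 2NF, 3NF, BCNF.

Candidate keys: {AgentID}, {Premium}. Prime attributes: {AgentID, Premium}.
Each dependency's left side is a superkey — BCNF holds.

BCNF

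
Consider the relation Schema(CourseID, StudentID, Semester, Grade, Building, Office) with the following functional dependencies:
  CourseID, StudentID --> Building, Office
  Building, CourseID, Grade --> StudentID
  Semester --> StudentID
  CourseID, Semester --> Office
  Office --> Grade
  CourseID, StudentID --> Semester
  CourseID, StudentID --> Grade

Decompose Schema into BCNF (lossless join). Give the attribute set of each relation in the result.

Candidate keys of the original relation: {Building, CourseID, Grade}, {Building, CourseID, Office}, {CourseID, Semester}, {CourseID, StudentID}.
{Building, CourseID, Grade, Office, Semester, StudentID}: {Semester} determines {Semester, StudentID} here but is not a superkey — split on Semester --> StudentID, giving {Semester, StudentID} and {Building, CourseID, Grade, Office, Semester}.
{Semester, StudentID}: every determinant is a superkey — BCNF.
{Building, CourseID, Grade, Office, Semester}: {Office} determines {Grade, Office} here but is not a superkey — split on Office --> Grade, giving {Grade, Office} and {Building, CourseID, Office, Semester}.
{Grade, Office}: every determinant is a superkey — BCNF.
{Building, CourseID, Office, Semester}: every determinant is a superkey — BCNF.

{Building, CourseID, Office, Semester}; {Grade, Office}; {Semester, StudentID}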